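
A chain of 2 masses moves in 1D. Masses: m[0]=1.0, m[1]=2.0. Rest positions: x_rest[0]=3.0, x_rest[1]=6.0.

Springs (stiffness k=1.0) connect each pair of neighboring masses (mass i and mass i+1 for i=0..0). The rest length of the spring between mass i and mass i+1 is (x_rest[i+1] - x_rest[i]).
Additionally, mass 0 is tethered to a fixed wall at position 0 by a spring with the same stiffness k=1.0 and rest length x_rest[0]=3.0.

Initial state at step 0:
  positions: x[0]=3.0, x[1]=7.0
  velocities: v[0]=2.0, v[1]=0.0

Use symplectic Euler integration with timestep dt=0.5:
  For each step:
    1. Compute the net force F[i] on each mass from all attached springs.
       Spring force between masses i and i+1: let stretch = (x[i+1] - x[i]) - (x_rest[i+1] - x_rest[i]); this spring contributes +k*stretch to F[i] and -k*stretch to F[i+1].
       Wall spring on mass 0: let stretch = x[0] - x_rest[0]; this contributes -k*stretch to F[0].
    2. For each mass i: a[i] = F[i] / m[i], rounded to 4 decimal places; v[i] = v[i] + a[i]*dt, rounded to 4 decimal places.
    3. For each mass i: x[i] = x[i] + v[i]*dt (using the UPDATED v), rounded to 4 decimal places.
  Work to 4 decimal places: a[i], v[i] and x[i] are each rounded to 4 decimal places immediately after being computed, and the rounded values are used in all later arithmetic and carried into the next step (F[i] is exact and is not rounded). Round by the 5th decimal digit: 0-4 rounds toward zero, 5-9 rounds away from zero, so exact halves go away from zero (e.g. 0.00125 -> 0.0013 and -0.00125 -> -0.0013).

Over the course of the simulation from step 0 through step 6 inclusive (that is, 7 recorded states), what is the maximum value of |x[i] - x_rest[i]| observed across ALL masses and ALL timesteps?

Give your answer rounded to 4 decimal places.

Step 0: x=[3.0000 7.0000] v=[2.0000 0.0000]
Step 1: x=[4.2500 6.8750] v=[2.5000 -0.2500]
Step 2: x=[5.0938 6.7969] v=[1.6875 -0.1563]
Step 3: x=[5.0899 6.8809] v=[-0.0079 0.1680]
Step 4: x=[4.2612 7.1161] v=[-1.6574 0.4703]
Step 5: x=[3.0809 7.3694] v=[-2.3606 0.5066]
Step 6: x=[2.2025 7.4617] v=[-1.7568 0.1845]
Max displacement = 2.0938

Answer: 2.0938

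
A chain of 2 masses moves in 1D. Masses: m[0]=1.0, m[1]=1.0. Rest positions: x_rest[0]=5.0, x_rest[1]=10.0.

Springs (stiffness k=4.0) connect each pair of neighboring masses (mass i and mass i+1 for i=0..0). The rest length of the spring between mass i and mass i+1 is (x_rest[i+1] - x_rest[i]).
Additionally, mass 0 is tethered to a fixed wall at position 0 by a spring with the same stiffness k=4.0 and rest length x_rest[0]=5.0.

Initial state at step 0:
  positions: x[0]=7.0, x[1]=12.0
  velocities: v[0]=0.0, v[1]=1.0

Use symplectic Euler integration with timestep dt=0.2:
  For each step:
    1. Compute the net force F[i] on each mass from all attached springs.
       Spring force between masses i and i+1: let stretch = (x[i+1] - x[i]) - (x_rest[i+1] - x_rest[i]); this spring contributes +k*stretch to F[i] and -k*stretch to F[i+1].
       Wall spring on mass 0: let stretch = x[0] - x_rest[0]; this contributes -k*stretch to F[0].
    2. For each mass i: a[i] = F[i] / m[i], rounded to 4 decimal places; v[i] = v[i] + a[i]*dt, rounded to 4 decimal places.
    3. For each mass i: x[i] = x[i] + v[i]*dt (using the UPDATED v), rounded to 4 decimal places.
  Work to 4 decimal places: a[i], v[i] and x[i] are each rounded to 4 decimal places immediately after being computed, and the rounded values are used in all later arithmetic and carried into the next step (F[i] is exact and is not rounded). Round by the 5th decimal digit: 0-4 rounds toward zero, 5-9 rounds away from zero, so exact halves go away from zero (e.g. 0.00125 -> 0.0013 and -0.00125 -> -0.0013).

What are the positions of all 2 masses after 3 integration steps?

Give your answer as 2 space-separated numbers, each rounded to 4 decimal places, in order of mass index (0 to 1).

Step 0: x=[7.0000 12.0000] v=[0.0000 1.0000]
Step 1: x=[6.6800 12.2000] v=[-1.6000 1.0000]
Step 2: x=[6.1744 12.3168] v=[-2.5280 0.5840]
Step 3: x=[5.6637 12.2508] v=[-2.5536 -0.3299]

Answer: 5.6637 12.2508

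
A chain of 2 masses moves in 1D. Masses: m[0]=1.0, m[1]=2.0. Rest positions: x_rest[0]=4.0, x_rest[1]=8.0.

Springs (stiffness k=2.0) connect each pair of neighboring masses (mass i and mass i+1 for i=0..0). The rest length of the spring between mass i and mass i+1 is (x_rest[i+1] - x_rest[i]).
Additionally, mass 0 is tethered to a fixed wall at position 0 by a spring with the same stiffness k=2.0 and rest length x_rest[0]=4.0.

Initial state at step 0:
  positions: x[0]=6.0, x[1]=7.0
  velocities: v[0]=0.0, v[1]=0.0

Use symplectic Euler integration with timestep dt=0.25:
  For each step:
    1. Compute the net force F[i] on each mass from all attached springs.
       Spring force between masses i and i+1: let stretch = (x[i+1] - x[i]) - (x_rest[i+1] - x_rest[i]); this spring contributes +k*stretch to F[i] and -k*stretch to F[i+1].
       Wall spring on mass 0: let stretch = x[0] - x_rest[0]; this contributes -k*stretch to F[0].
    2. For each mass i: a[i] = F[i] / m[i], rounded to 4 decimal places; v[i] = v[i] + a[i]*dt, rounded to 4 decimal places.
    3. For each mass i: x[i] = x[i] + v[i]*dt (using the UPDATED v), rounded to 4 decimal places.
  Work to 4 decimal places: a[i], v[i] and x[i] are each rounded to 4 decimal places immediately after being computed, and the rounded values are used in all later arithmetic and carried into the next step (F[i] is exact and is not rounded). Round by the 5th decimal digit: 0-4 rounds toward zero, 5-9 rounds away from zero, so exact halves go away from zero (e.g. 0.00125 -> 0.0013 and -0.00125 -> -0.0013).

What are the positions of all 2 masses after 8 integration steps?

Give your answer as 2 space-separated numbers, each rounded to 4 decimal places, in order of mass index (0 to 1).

Answer: 3.6949 8.0147

Derivation:
Step 0: x=[6.0000 7.0000] v=[0.0000 0.0000]
Step 1: x=[5.3750 7.1875] v=[-2.5000 0.7500]
Step 2: x=[4.3047 7.5117] v=[-4.2813 1.2969]
Step 3: x=[3.0972 7.8855] v=[-4.8302 1.4952]
Step 4: x=[2.1010 8.2100] v=[-3.9847 1.2981]
Step 5: x=[1.6058 8.4027] v=[-1.9807 0.7709]
Step 6: x=[1.7595 8.4206] v=[0.6149 0.0717]
Step 7: x=[2.5259 8.2722] v=[3.0657 -0.5936]
Step 8: x=[3.6949 8.0147] v=[4.6759 -1.0302]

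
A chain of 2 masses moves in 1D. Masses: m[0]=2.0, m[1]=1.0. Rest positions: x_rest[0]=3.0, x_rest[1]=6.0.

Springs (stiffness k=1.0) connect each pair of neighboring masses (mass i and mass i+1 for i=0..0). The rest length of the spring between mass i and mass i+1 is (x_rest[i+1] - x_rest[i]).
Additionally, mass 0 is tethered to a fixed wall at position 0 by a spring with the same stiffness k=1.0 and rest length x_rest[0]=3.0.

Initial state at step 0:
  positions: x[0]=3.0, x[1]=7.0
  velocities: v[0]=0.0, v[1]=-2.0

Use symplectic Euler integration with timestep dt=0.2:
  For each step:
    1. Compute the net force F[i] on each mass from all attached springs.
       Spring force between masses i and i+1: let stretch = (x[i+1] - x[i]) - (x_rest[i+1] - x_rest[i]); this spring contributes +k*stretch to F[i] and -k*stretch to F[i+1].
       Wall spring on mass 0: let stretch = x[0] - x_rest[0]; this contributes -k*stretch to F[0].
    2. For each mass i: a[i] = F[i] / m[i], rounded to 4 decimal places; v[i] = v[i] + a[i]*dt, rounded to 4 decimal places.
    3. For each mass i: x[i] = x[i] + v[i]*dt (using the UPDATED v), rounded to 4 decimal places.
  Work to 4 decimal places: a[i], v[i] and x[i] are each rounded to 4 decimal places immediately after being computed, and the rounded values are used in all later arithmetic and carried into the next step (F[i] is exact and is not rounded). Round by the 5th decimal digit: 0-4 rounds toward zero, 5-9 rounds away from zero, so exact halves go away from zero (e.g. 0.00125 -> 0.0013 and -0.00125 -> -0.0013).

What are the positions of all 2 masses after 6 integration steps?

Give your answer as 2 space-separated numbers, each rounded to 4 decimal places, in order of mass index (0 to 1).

Answer: 3.0714 4.4236

Derivation:
Step 0: x=[3.0000 7.0000] v=[0.0000 -2.0000]
Step 1: x=[3.0200 6.5600] v=[0.1000 -2.2000]
Step 2: x=[3.0504 6.0984] v=[0.1520 -2.3080]
Step 3: x=[3.0808 5.6349] v=[0.1518 -2.3176]
Step 4: x=[3.1006 5.1892] v=[0.0991 -2.2284]
Step 5: x=[3.1002 4.7800] v=[-0.0021 -2.0461]
Step 6: x=[3.0714 4.4236] v=[-0.1441 -1.7821]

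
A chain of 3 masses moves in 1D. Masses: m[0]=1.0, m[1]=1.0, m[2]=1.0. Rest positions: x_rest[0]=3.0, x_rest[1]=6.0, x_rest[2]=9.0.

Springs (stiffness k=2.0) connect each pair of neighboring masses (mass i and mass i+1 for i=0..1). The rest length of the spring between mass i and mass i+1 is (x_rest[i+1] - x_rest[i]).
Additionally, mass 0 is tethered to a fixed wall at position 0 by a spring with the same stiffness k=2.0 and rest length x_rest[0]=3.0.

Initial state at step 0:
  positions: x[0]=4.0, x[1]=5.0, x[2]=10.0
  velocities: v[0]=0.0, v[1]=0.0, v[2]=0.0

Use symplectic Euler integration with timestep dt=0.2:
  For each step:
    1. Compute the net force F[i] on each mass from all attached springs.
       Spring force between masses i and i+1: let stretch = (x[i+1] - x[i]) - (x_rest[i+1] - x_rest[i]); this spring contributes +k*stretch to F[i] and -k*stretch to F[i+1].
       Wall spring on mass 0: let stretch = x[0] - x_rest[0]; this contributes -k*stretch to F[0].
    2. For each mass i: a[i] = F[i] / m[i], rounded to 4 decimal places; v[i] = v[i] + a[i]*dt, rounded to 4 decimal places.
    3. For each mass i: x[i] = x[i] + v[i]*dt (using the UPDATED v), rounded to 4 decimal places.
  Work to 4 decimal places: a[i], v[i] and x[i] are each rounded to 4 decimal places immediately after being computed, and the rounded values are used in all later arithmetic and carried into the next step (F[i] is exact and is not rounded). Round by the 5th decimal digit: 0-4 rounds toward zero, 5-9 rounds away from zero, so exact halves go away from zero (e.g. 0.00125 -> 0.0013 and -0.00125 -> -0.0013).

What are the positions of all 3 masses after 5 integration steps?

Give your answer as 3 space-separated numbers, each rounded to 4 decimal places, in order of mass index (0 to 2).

Step 0: x=[4.0000 5.0000 10.0000] v=[0.0000 0.0000 0.0000]
Step 1: x=[3.7600 5.3200 9.8400] v=[-1.2000 1.6000 -0.8000]
Step 2: x=[3.3440 5.8768 9.5584] v=[-2.0800 2.7840 -1.4080]
Step 3: x=[2.8631 6.5255 9.2223] v=[-2.4045 3.2435 -1.6806]
Step 4: x=[2.4461 7.0970 8.9104] v=[-2.0848 2.8573 -1.5593]
Step 5: x=[2.2055 7.4415 8.6935] v=[-1.2029 1.7223 -1.0847]

Answer: 2.2055 7.4415 8.6935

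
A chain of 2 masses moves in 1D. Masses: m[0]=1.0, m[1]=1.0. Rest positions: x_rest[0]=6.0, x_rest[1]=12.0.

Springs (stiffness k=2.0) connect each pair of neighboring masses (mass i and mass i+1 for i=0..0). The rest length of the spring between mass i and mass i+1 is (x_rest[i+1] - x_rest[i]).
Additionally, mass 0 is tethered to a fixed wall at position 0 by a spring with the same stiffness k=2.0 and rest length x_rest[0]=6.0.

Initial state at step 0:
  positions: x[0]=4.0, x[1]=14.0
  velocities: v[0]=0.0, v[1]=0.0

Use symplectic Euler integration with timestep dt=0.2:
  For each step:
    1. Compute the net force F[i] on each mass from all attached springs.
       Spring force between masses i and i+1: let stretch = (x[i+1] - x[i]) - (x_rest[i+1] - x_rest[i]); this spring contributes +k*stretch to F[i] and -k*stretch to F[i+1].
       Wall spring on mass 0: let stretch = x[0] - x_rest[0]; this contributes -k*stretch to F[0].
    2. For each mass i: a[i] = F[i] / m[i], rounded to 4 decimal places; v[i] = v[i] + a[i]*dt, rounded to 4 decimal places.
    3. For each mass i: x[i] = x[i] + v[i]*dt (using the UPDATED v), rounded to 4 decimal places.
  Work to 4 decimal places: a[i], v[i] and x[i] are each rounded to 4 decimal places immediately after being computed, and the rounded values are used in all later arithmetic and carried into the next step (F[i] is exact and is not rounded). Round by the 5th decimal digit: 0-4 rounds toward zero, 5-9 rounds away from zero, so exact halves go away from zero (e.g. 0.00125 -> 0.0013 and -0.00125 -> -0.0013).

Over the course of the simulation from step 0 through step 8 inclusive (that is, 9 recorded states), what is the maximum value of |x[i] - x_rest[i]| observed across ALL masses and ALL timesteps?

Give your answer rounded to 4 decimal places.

Answer: 2.5258

Derivation:
Step 0: x=[4.0000 14.0000] v=[0.0000 0.0000]
Step 1: x=[4.4800 13.6800] v=[2.4000 -1.6000]
Step 2: x=[5.3376 13.1040] v=[4.2880 -2.8800]
Step 3: x=[6.3895 12.3867] v=[5.2595 -3.5866]
Step 4: x=[7.4100 11.6696] v=[5.1026 -3.5855]
Step 5: x=[8.1785 11.0917] v=[3.8424 -2.8893]
Step 6: x=[8.5258 10.7608] v=[1.7363 -1.6546]
Step 7: x=[8.3698 10.7311] v=[-0.7800 -0.1486]
Step 8: x=[7.7331 10.9925] v=[-3.1834 1.3069]
Max displacement = 2.5258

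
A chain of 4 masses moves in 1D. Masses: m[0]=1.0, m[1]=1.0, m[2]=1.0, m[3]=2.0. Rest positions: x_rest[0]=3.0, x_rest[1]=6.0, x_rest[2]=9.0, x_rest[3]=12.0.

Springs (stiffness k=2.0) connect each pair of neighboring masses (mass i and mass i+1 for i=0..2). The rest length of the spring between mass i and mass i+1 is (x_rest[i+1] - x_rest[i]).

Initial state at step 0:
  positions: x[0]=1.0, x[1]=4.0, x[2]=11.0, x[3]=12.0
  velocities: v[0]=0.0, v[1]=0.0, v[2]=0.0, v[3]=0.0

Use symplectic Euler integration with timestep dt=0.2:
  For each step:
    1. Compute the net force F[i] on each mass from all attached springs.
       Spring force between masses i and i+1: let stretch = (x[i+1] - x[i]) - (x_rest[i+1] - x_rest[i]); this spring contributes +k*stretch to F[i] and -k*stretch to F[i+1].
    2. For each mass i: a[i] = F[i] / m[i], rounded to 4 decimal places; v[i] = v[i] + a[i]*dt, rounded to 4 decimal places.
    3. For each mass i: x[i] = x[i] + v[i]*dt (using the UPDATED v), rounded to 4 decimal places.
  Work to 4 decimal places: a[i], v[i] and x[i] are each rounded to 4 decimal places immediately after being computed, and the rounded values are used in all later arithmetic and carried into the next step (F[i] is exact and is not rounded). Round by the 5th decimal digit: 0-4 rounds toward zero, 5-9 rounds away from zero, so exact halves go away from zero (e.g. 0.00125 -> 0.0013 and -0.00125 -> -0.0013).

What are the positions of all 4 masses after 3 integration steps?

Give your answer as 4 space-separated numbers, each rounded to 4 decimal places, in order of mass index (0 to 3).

Step 0: x=[1.0000 4.0000 11.0000 12.0000] v=[0.0000 0.0000 0.0000 0.0000]
Step 1: x=[1.0000 4.3200 10.5200 12.0800] v=[0.0000 1.6000 -2.4000 0.4000]
Step 2: x=[1.0256 4.8704 9.6688 12.2176] v=[0.1280 2.7520 -4.2560 0.6880]
Step 3: x=[1.1188 5.4971 8.6376 12.3732] v=[0.4659 3.1334 -5.1558 0.7782]

Answer: 1.1188 5.4971 8.6376 12.3732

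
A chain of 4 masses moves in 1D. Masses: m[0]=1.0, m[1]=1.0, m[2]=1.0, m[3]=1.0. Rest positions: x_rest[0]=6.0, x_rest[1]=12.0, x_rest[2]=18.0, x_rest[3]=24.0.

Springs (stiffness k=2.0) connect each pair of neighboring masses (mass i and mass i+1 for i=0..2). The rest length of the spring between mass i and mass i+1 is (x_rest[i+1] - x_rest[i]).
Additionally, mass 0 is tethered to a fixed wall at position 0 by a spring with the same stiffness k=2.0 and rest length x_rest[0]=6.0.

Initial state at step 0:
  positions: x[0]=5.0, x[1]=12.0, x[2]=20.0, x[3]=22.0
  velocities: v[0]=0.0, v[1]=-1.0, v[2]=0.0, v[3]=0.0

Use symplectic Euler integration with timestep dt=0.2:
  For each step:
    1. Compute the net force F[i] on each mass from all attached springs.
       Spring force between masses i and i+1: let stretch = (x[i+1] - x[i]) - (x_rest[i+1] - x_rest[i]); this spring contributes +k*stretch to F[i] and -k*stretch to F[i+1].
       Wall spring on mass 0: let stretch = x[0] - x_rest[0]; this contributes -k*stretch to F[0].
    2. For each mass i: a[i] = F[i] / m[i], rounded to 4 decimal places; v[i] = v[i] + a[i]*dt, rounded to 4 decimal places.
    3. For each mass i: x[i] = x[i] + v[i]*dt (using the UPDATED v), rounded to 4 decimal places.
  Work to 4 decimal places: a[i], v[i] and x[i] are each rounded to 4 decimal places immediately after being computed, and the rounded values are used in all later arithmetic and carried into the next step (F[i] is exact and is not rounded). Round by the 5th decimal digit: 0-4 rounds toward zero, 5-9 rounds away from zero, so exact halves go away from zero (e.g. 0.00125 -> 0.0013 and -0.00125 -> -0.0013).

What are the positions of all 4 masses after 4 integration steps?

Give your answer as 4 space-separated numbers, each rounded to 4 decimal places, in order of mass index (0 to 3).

Answer: 6.1823 11.7890 16.5282 24.3264

Derivation:
Step 0: x=[5.0000 12.0000 20.0000 22.0000] v=[0.0000 -1.0000 0.0000 0.0000]
Step 1: x=[5.1600 11.8800 19.5200 22.3200] v=[0.8000 -0.6000 -2.4000 1.6000]
Step 2: x=[5.4448 11.8336 18.6528 22.8960] v=[1.4240 -0.2320 -4.3360 2.8800]
Step 3: x=[5.8051 11.8216 17.5795 23.6125] v=[1.8016 -0.0598 -5.3664 3.5827]
Step 4: x=[6.1823 11.7890 16.5282 24.3264] v=[1.8862 -0.1632 -5.2564 3.5695]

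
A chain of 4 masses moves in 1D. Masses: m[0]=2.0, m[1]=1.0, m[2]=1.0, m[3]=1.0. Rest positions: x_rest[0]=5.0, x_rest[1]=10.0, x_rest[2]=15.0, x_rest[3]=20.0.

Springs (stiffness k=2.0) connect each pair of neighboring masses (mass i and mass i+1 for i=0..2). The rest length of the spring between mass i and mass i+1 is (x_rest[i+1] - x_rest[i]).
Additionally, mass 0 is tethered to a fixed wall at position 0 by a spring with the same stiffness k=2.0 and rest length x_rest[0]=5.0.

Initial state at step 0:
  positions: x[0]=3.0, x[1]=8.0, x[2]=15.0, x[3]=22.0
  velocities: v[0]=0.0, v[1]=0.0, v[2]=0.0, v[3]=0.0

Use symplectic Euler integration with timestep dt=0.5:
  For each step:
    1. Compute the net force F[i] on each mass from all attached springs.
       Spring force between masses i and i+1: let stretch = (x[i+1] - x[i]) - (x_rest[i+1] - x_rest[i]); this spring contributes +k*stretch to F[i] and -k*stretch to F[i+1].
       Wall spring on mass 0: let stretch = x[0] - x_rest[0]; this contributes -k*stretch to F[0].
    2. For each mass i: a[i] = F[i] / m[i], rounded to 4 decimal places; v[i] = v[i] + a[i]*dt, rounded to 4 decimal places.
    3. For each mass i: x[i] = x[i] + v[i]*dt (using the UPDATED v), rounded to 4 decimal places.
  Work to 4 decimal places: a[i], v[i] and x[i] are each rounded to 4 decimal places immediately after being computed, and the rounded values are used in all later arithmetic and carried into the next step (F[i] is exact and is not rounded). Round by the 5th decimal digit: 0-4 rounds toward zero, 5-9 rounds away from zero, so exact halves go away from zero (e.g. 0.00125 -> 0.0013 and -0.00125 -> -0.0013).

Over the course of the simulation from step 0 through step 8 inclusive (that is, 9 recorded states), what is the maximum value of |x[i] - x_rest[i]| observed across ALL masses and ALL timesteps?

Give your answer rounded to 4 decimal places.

Answer: 2.4141

Derivation:
Step 0: x=[3.0000 8.0000 15.0000 22.0000] v=[0.0000 0.0000 0.0000 0.0000]
Step 1: x=[3.5000 9.0000 15.0000 21.0000] v=[1.0000 2.0000 0.0000 -2.0000]
Step 2: x=[4.5000 10.2500 15.0000 19.5000] v=[2.0000 2.5000 0.0000 -3.0000]
Step 3: x=[5.8125 11.0000 14.8750 18.2500] v=[2.6250 1.5000 -0.2500 -2.5000]
Step 4: x=[6.9688 11.0938 14.5000 17.8125] v=[2.3125 0.1875 -0.7500 -0.8750]
Step 5: x=[7.4141 10.8282 14.0782 18.2188] v=[0.8906 -0.5313 -0.8437 0.8125]
Step 6: x=[6.8594 10.4805 14.1017 19.0548] v=[-1.1094 -0.6954 0.0469 1.6719]
Step 7: x=[5.4951 10.1329 14.7911 19.9142] v=[-2.7286 -0.6953 1.3788 1.7188]
Step 8: x=[3.9165 9.7955 15.7130 20.7121] v=[-3.1573 -0.6749 1.8437 1.5957]
Max displacement = 2.4141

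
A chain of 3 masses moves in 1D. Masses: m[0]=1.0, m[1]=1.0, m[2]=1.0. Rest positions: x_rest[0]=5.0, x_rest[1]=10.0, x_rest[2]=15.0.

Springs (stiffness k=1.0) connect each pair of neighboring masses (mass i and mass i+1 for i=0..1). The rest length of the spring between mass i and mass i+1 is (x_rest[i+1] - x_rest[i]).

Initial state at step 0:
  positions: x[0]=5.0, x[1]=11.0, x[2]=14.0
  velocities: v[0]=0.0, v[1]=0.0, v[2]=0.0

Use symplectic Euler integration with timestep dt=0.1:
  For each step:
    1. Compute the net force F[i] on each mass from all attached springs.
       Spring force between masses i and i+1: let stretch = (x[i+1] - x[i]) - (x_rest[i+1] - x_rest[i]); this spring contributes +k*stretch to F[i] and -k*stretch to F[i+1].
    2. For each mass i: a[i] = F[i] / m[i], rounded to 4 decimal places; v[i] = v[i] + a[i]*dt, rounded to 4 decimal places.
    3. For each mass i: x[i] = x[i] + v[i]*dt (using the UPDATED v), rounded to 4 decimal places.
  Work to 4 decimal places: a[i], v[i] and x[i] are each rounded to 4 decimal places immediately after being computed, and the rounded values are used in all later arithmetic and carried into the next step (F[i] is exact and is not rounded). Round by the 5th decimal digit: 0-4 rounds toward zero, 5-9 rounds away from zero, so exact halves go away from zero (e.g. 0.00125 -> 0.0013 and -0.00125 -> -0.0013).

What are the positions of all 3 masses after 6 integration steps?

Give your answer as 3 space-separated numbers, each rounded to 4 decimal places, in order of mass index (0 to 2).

Answer: 5.1831 10.4307 14.3862

Derivation:
Step 0: x=[5.0000 11.0000 14.0000] v=[0.0000 0.0000 0.0000]
Step 1: x=[5.0100 10.9700 14.0200] v=[0.1000 -0.3000 0.2000]
Step 2: x=[5.0296 10.9109 14.0595] v=[0.1960 -0.5910 0.3950]
Step 3: x=[5.0580 10.8245 14.1175] v=[0.2841 -0.8643 0.5801]
Step 4: x=[5.0941 10.7133 14.1926] v=[0.3608 -1.1117 0.7508]
Step 5: x=[5.1364 10.5807 14.2829] v=[0.4227 -1.3257 0.9029]
Step 6: x=[5.1831 10.4307 14.3862] v=[0.4671 -1.4999 1.0327]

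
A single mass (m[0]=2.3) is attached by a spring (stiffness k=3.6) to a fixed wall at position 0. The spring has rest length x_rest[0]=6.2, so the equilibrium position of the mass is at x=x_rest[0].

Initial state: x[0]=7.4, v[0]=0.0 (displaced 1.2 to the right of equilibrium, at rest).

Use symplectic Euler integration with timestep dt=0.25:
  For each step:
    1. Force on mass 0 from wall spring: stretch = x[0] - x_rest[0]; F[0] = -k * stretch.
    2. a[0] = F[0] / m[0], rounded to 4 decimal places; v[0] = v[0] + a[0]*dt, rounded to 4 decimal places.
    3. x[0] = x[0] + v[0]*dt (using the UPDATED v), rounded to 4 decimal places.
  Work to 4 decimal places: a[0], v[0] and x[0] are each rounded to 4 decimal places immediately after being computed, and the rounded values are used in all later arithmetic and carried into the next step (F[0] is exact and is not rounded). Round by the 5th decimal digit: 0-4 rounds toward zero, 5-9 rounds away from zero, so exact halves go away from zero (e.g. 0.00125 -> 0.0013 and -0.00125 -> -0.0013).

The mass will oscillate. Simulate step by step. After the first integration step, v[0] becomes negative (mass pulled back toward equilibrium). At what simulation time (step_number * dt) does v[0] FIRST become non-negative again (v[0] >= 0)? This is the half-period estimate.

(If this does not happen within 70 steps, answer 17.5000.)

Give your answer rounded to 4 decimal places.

Step 0: x=[7.4000] v=[0.0000]
Step 1: x=[7.2826] v=[-0.4696]
Step 2: x=[7.0593] v=[-0.8932]
Step 3: x=[6.7519] v=[-1.2295]
Step 4: x=[6.3905] v=[-1.4455]
Step 5: x=[6.0105] v=[-1.5201]
Step 6: x=[5.6490] v=[-1.4460]
Step 7: x=[5.3414] v=[-1.2304]
Step 8: x=[5.1178] v=[-0.8944]
Step 9: x=[5.0001] v=[-0.4709]
Step 10: x=[4.9998] v=[-0.0014]
Step 11: x=[5.1169] v=[0.4683]
First v>=0 after going negative at step 11, time=2.7500

Answer: 2.7500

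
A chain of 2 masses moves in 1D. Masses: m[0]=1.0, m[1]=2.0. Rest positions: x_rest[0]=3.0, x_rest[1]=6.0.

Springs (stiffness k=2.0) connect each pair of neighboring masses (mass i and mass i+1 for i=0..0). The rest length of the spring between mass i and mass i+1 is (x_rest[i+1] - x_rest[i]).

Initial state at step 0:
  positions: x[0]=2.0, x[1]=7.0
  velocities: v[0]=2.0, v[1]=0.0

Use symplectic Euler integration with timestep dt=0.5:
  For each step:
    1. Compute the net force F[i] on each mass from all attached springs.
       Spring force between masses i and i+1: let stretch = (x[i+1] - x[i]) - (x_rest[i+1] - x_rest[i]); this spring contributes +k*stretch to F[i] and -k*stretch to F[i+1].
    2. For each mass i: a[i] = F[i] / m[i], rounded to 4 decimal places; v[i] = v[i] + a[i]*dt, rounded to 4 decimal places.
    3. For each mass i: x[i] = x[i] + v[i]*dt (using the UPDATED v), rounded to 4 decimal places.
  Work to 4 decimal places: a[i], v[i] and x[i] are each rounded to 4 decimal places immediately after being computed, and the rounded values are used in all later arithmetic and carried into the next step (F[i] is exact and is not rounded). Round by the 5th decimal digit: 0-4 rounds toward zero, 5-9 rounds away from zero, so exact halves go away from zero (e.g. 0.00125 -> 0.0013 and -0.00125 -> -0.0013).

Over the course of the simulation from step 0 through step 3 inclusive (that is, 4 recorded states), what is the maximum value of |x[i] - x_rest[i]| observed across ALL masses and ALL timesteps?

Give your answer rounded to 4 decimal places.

Step 0: x=[2.0000 7.0000] v=[2.0000 0.0000]
Step 1: x=[4.0000 6.5000] v=[4.0000 -1.0000]
Step 2: x=[5.7500 6.1250] v=[3.5000 -0.7500]
Step 3: x=[6.1875 6.4063] v=[0.8750 0.5625]
Max displacement = 3.1875

Answer: 3.1875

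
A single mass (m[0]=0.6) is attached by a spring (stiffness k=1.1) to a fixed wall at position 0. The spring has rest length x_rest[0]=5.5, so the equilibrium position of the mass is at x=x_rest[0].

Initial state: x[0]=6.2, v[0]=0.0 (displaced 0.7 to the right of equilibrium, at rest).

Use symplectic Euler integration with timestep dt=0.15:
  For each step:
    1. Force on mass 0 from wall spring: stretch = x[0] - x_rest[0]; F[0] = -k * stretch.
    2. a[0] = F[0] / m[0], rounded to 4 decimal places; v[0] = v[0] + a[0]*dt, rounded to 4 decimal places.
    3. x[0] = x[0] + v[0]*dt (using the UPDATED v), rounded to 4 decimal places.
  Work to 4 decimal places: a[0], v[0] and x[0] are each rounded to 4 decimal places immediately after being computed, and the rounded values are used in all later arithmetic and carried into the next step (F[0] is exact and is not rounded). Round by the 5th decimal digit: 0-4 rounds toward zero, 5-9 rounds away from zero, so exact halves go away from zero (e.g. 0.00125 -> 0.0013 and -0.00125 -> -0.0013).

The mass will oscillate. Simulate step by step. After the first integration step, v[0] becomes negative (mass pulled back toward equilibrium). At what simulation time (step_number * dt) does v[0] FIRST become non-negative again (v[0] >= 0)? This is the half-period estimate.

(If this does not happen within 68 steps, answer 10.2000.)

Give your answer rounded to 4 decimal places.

Step 0: x=[6.2000] v=[0.0000]
Step 1: x=[6.1711] v=[-0.1925]
Step 2: x=[6.1145] v=[-0.3771]
Step 3: x=[6.0326] v=[-0.5461]
Step 4: x=[5.9287] v=[-0.6926]
Step 5: x=[5.8071] v=[-0.8105]
Step 6: x=[5.6729] v=[-0.8950]
Step 7: x=[5.5315] v=[-0.9426]
Step 8: x=[5.3888] v=[-0.9513]
Step 9: x=[5.2507] v=[-0.9207]
Step 10: x=[5.1229] v=[-0.8521]
Step 11: x=[5.0106] v=[-0.7484]
Step 12: x=[4.9185] v=[-0.6138]
Step 13: x=[4.8504] v=[-0.4539]
Step 14: x=[4.8091] v=[-0.2753]
Step 15: x=[4.7963] v=[-0.0853]
Step 16: x=[4.8125] v=[0.1082]
First v>=0 after going negative at step 16, time=2.4000

Answer: 2.4000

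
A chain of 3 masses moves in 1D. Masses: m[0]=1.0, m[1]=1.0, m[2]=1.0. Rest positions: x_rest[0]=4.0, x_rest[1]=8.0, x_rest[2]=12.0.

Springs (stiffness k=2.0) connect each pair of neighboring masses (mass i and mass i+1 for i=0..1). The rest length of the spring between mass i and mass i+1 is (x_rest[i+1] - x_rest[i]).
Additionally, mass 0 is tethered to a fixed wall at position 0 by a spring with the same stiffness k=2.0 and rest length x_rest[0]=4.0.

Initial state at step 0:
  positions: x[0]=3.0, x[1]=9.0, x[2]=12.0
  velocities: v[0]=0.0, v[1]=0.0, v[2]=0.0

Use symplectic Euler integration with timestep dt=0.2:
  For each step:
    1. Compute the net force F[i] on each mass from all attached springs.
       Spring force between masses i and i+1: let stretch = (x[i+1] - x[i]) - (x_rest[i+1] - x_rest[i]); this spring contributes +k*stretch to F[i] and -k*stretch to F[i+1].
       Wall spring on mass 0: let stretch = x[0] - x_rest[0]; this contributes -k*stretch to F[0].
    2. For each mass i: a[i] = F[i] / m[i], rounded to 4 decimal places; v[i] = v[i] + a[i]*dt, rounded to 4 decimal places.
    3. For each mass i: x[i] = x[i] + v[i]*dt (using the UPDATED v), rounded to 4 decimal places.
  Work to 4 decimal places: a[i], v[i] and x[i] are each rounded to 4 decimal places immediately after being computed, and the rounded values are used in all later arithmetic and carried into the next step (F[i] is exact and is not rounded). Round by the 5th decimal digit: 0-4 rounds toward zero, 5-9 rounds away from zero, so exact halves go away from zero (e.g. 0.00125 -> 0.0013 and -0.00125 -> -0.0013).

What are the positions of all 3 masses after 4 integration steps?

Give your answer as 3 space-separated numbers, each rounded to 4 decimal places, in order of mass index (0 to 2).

Answer: 4.6327 7.4461 12.4643

Derivation:
Step 0: x=[3.0000 9.0000 12.0000] v=[0.0000 0.0000 0.0000]
Step 1: x=[3.2400 8.7600 12.0800] v=[1.2000 -1.2000 0.4000]
Step 2: x=[3.6624 8.3440 12.2144] v=[2.1120 -2.0800 0.6720]
Step 3: x=[4.1663 7.8631 12.3592] v=[2.5197 -2.4045 0.7238]
Step 4: x=[4.6327 7.4461 12.4643] v=[2.3319 -2.0848 0.5254]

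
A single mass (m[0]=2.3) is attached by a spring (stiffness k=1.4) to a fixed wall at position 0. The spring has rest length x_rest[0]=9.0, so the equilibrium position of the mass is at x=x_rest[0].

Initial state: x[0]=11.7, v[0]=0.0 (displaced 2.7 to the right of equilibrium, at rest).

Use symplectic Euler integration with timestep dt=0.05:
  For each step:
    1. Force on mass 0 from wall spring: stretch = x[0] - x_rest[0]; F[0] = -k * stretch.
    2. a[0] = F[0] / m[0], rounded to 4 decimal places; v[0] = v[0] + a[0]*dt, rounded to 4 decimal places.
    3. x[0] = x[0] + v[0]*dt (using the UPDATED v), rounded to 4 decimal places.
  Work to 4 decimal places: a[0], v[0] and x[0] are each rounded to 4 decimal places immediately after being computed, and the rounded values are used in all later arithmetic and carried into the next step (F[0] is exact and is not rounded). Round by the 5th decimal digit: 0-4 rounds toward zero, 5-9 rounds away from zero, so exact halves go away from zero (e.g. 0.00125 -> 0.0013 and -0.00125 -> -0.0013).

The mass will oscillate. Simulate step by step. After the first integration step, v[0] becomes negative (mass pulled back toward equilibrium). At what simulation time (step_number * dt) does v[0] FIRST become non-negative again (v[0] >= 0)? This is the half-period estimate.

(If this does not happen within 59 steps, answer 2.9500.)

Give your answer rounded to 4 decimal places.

Answer: 2.9500

Derivation:
Step 0: x=[11.7000] v=[0.0000]
Step 1: x=[11.6959] v=[-0.0822]
Step 2: x=[11.6877] v=[-0.1643]
Step 3: x=[11.6754] v=[-0.2461]
Step 4: x=[11.6590] v=[-0.3275]
Step 5: x=[11.6386] v=[-0.4084]
Step 6: x=[11.6142] v=[-0.4887]
Step 7: x=[11.5858] v=[-0.5683]
Step 8: x=[11.5535] v=[-0.6470]
Step 9: x=[11.5173] v=[-0.7247]
Step 10: x=[11.4772] v=[-0.8013]
Step 11: x=[11.4334] v=[-0.8767]
Step 12: x=[11.3859] v=[-0.9508]
Step 13: x=[11.3347] v=[-1.0234]
Step 14: x=[11.2800] v=[-1.0945]
Step 15: x=[11.2218] v=[-1.1639]
Step 16: x=[11.1602] v=[-1.2315]
Step 17: x=[11.0953] v=[-1.2972]
Step 18: x=[11.0273] v=[-1.3610]
Step 19: x=[10.9562] v=[-1.4227]
Step 20: x=[10.8821] v=[-1.4822]
Step 21: x=[10.8051] v=[-1.5395]
Step 22: x=[10.7254] v=[-1.5944]
Step 23: x=[10.6431] v=[-1.6469]
Step 24: x=[10.5583] v=[-1.6969]
Step 25: x=[10.4711] v=[-1.7443]
Step 26: x=[10.3816] v=[-1.7891]
Step 27: x=[10.2900] v=[-1.8312]
Step 28: x=[10.1965] v=[-1.8705]
Step 29: x=[10.1012] v=[-1.9069]
Step 30: x=[10.0042] v=[-1.9404]
Step 31: x=[9.9057] v=[-1.9710]
Step 32: x=[9.8058] v=[-1.9986]
Step 33: x=[9.7046] v=[-2.0231]
Step 34: x=[9.6024] v=[-2.0445]
Step 35: x=[9.4993] v=[-2.0628]
Step 36: x=[9.3954] v=[-2.0780]
Step 37: x=[9.2909] v=[-2.0900]
Step 38: x=[9.1860] v=[-2.0989]
Step 39: x=[9.0808] v=[-2.1046]
Step 40: x=[8.9754] v=[-2.1071]
Step 41: x=[8.8701] v=[-2.1064]
Step 42: x=[8.7650] v=[-2.1024]
Step 43: x=[8.6602] v=[-2.0953]
Step 44: x=[8.5560] v=[-2.0850]
Step 45: x=[8.4524] v=[-2.0715]
Step 46: x=[8.3497] v=[-2.0548]
Step 47: x=[8.2480] v=[-2.0350]
Step 48: x=[8.1474] v=[-2.0121]
Step 49: x=[8.0481] v=[-1.9862]
Step 50: x=[7.9502] v=[-1.9572]
Step 51: x=[7.8539] v=[-1.9253]
Step 52: x=[7.7594] v=[-1.8904]
Step 53: x=[7.6668] v=[-1.8526]
Step 54: x=[7.5762] v=[-1.8120]
Step 55: x=[7.4878] v=[-1.7687]
Step 56: x=[7.4017] v=[-1.7227]
Step 57: x=[7.3180] v=[-1.6741]
Step 58: x=[7.2369] v=[-1.6229]
Step 59: x=[7.1584] v=[-1.5692]
v[0] did not become non-negative within 59 steps; using fallback time=2.9500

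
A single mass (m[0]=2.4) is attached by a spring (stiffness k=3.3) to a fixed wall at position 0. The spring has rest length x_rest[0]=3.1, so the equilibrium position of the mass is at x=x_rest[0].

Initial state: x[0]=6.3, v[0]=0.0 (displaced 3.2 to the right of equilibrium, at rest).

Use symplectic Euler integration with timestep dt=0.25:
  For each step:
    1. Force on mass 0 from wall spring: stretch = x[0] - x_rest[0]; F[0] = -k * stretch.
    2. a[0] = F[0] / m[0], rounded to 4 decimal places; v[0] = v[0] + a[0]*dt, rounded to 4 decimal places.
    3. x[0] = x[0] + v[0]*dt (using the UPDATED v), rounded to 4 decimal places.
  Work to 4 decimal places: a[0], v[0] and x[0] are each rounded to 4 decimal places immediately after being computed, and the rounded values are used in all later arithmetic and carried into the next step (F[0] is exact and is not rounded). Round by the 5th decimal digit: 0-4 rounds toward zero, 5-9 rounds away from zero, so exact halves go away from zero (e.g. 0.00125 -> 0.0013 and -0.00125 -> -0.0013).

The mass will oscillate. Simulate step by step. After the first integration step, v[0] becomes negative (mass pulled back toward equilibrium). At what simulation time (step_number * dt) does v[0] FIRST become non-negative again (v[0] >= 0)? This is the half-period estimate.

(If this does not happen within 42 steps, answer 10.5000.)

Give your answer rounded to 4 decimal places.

Step 0: x=[6.3000] v=[0.0000]
Step 1: x=[6.0250] v=[-1.1000]
Step 2: x=[5.4986] v=[-2.1055]
Step 3: x=[4.7661] v=[-2.9300]
Step 4: x=[3.8904] v=[-3.5027]
Step 5: x=[2.9468] v=[-3.7744]
Step 6: x=[2.0164] v=[-3.7217]
Step 7: x=[1.1791] v=[-3.3492]
Step 8: x=[0.5069] v=[-2.6889]
Step 9: x=[0.0575] v=[-1.7975]
Step 10: x=[-0.1304] v=[-0.7517]
Step 11: x=[-0.0407] v=[0.3588]
First v>=0 after going negative at step 11, time=2.7500

Answer: 2.7500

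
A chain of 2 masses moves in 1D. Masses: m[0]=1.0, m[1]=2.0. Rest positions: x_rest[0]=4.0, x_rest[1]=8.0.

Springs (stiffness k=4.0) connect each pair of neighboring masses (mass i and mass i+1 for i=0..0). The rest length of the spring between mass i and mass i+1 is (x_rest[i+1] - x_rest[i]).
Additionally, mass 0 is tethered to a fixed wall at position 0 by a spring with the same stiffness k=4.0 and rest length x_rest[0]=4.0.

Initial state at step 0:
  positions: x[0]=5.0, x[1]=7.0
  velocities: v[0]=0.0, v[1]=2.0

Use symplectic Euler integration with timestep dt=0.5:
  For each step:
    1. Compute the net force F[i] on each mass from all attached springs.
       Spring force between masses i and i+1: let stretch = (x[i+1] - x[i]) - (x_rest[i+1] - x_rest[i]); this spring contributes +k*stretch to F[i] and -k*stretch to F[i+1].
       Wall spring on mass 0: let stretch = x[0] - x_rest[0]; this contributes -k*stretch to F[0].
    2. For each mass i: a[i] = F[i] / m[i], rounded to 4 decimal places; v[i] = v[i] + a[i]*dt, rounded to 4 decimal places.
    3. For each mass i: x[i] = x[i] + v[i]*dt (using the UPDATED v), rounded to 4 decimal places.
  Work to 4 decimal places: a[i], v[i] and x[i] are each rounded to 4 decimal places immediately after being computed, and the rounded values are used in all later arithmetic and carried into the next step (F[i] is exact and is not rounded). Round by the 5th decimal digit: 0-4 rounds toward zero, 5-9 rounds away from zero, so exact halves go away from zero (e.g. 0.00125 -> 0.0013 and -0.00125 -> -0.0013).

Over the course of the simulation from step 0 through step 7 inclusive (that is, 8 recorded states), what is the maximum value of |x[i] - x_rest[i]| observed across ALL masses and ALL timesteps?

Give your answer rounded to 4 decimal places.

Step 0: x=[5.0000 7.0000] v=[0.0000 2.0000]
Step 1: x=[2.0000 9.0000] v=[-6.0000 4.0000]
Step 2: x=[4.0000 9.5000] v=[4.0000 1.0000]
Step 3: x=[7.5000 9.2500] v=[7.0000 -0.5000]
Step 4: x=[5.2500 10.1250] v=[-4.5000 1.7500]
Step 5: x=[2.6250 10.5625] v=[-5.2500 0.8750]
Step 6: x=[5.3125 9.0313] v=[5.3750 -3.0625]
Step 7: x=[6.4063 7.6407] v=[2.1876 -2.7813]
Max displacement = 3.5000

Answer: 3.5000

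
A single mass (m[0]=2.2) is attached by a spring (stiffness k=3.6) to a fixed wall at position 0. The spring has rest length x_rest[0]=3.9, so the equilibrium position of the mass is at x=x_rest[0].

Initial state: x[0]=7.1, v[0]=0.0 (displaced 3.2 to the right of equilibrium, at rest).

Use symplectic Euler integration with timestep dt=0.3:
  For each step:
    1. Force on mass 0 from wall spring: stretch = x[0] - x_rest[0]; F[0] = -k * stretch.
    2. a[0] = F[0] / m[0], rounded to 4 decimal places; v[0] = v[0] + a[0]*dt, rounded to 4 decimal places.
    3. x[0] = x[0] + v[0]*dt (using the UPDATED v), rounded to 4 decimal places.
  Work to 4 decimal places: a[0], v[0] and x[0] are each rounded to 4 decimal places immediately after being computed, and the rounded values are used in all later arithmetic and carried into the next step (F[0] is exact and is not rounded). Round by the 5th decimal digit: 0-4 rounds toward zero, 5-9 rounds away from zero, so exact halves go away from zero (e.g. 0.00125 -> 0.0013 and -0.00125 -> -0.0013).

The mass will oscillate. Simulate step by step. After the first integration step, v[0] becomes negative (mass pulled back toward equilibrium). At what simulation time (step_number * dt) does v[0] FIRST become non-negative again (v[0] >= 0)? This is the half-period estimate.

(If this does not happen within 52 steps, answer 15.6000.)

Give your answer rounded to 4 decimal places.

Step 0: x=[7.1000] v=[0.0000]
Step 1: x=[6.6287] v=[-1.5709]
Step 2: x=[5.7556] v=[-2.9104]
Step 3: x=[4.6092] v=[-3.8213]
Step 4: x=[3.3584] v=[-4.1695]
Step 5: x=[2.1873] v=[-3.9036]
Step 6: x=[1.2685] v=[-3.0628]
Step 7: x=[0.7372] v=[-1.7710]
Step 8: x=[0.6717] v=[-0.2184]
Step 9: x=[1.0816] v=[1.3664]
First v>=0 after going negative at step 9, time=2.7000

Answer: 2.7000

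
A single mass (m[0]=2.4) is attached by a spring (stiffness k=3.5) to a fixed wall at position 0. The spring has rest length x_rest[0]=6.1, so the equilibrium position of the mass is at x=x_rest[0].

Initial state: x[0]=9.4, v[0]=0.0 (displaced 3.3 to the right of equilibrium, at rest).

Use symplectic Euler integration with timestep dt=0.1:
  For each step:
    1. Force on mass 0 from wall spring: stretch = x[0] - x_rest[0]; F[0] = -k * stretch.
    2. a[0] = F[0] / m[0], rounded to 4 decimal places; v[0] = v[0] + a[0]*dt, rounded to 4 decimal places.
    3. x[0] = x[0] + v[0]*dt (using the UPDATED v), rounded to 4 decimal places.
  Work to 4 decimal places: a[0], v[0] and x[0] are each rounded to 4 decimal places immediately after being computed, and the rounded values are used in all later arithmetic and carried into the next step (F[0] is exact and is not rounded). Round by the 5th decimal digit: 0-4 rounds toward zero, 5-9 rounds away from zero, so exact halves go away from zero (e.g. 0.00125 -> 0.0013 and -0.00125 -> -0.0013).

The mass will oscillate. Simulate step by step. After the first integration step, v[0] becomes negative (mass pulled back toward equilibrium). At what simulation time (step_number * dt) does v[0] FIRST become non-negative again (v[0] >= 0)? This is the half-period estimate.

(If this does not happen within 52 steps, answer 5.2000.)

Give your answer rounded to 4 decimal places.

Step 0: x=[9.4000] v=[0.0000]
Step 1: x=[9.3519] v=[-0.4813]
Step 2: x=[9.2564] v=[-0.9555]
Step 3: x=[9.1148] v=[-1.4158]
Step 4: x=[8.9293] v=[-1.8555]
Step 5: x=[8.7025] v=[-2.2681]
Step 6: x=[8.4377] v=[-2.6476]
Step 7: x=[8.1389] v=[-2.9885]
Step 8: x=[7.8103] v=[-3.2858]
Step 9: x=[7.4568] v=[-3.5352]
Step 10: x=[7.0835] v=[-3.7331]
Step 11: x=[6.6959] v=[-3.8765]
Step 12: x=[6.2996] v=[-3.9634]
Step 13: x=[5.9004] v=[-3.9925]
Step 14: x=[5.5041] v=[-3.9634]
Step 15: x=[5.1165] v=[-3.8765]
Step 16: x=[4.7432] v=[-3.7331]
Step 17: x=[4.3897] v=[-3.5352]
Step 18: x=[4.0611] v=[-3.2858]
Step 19: x=[3.7623] v=[-2.9885]
Step 20: x=[3.4975] v=[-2.6476]
Step 21: x=[3.2707] v=[-2.2681]
Step 22: x=[3.0852] v=[-1.8555]
Step 23: x=[2.9436] v=[-1.4158]
Step 24: x=[2.8481] v=[-0.9555]
Step 25: x=[2.8000] v=[-0.4813]
Step 26: x=[2.8000] v=[-0.0001]
Step 27: x=[2.8481] v=[0.4812]
First v>=0 after going negative at step 27, time=2.7000

Answer: 2.7000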